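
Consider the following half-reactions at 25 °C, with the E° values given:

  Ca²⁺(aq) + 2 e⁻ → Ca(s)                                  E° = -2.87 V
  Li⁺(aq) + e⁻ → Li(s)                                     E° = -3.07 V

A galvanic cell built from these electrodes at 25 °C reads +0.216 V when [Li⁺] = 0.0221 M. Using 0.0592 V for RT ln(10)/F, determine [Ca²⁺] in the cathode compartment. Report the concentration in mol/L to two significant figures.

Ca²⁺/Ca is the cathode, Li⁺/Li the anode: E°cell = +0.20 V, n = 2.
Overall reaction: Ca²⁺(aq) + 2 Li(s) → Ca(s) + 2 Li⁺(aq); Q = [Li⁺]^2/[Ca²⁺]^1.
From E = E° − (0.0592/n) log Q: log Q = (E° − E)·n/0.0592 = (+0.20 − (+0.216))·2/0.0592 = -0.5405.
So 1·log[Ca²⁺] = 2·log(0.0221) − log Q = -3.3112 − (-0.5405) = -2.7707; [Ca²⁺] = 10^(-2.7707) ≈ 0.0017 M.

0.0017 M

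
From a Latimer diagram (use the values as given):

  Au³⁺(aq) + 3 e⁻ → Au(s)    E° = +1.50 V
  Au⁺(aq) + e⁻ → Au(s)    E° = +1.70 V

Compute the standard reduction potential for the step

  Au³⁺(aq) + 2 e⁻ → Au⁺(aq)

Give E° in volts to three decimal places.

+1.400 V

Sequential free energies add, so n₃E°₃ = n₁E°₁ + n₂E°₂.
With n₃ = 3, and the known step contributing 1×(+1.70) V, the unknown satisfies 2·E° = 3×(+1.50) − 1×(+1.70) = +2.800.
E° = +2.800 / 2 = +1.400 V.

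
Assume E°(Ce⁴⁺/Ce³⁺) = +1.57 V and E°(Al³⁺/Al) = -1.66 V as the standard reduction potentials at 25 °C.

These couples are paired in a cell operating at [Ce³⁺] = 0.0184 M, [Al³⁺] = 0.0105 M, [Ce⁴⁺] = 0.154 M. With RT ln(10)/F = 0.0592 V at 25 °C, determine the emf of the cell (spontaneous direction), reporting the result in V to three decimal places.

+3.324 V

Ce⁴⁺/Ce³⁺ is the cathode (higher E°), Al³⁺/Al the anode: E°cell = +1.57 − (-1.66) = +3.23 V, n = 3.
Overall: 3 Ce⁴⁺(aq) + Al(s) → 3 Ce³⁺(aq) + Al³⁺(aq)
Q = [Ce³⁺]^3·[Al³⁺] / ([Ce⁴⁺]^3); log Q = -4.747.
E = E° − (0.0592/n) log Q = +3.23 − (0.0592/3)(-4.747) = +3.324 V.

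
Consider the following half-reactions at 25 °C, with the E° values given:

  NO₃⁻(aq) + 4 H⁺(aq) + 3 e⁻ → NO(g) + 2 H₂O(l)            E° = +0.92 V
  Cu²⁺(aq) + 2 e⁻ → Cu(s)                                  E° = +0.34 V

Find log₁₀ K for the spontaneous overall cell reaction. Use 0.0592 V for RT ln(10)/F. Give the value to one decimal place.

58.8

Cathode: NO₃⁻/NO; anode: Cu²⁺/Cu. E°cell = +0.58 V, n = 6.
log K = nE°cell / 0.0592 = (6)(+0.58) / 0.0592 = 58.8.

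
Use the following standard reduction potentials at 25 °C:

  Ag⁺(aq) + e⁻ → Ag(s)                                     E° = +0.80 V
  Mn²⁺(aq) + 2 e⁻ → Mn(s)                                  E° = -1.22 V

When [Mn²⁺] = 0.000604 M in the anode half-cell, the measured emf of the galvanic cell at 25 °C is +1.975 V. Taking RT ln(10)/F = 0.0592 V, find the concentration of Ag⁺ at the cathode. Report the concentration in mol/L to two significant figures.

Ag⁺/Ag is the cathode, Mn²⁺/Mn the anode: E°cell = +2.02 V, n = 2.
Overall reaction: 2 Ag⁺(aq) + Mn(s) → 2 Ag(s) + Mn²⁺(aq); Q = [Mn²⁺]^1/[Ag⁺]^2.
From E = E° − (0.0592/n) log Q: log Q = (E° − E)·n/0.0592 = (+2.02 − (+1.975))·2/0.0592 = 1.5203.
So 2·log[Ag⁺] = 1·log(0.000604) − log Q = -3.2190 − (1.5203) = -4.7393; log[Ag⁺] = -4.7393 / 2 = -2.3697; [Ag⁺] = 10^(-2.3697) ≈ 0.0043 M.

0.0043 M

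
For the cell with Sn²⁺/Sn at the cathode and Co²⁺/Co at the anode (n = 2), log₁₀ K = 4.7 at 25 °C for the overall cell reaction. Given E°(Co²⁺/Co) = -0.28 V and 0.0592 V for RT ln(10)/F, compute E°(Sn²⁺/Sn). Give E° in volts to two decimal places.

-0.14 V

E°cell = (0.0592/n)·log K = (0.0592/2)(4.7) = +0.139 V.
Since Sn²⁺/Sn is the cathode and Co²⁺/Co the anode, E°cell = E°(Sn²⁺/Sn) − E°(Co²⁺/Co).
So E°(Sn²⁺/Sn) = E°cell + E°(Co²⁺/Co) = +0.139 + (-0.28) = -0.14 V.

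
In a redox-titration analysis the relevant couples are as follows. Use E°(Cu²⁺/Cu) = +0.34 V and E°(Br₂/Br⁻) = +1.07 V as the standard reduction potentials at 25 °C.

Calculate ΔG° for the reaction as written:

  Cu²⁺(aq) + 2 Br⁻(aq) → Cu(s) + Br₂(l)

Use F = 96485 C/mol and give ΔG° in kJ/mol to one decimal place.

As written, Cu²⁺/Cu is reduced (cathode) and Br₂/Br⁻ is oxidised (anode), so E°cell = (+0.34) − (+1.07) = -0.73 V.
Balancing electrons gives n = 2.
ΔG° = −nFE° = −(2)(96485)(-0.73) = 140,868 J = +140.9 kJ/mol.

+140.9 kJ/mol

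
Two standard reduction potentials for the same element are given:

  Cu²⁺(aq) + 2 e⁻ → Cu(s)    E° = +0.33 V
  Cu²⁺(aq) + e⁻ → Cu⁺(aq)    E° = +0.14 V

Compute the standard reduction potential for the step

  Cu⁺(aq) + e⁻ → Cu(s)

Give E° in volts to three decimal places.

+0.520 V

Sequential free energies add, so n₃E°₃ = n₁E°₁ + n₂E°₂.
With n₃ = 2, and the known step contributing 1×(+0.14) V, the unknown satisfies 1·E° = 2×(+0.33) − 1×(+0.14) = +0.520.
E° = +0.520 / 1 = +0.520 V.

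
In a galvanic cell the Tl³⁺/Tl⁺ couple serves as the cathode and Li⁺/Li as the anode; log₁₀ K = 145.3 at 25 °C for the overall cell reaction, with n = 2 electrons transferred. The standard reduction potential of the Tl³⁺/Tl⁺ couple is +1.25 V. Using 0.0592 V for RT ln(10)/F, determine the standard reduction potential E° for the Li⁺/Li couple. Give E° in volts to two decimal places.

E°cell = (0.0592/n)·log K = (0.0592/2)(145.3) = +4.301 V.
Since Tl³⁺/Tl⁺ is the cathode and Li⁺/Li the anode, E°cell = E°(Tl³⁺/Tl⁺) − E°(Li⁺/Li).
So E°(Li⁺/Li) = E°(Tl³⁺/Tl⁺) − E°cell = (+1.25) − (+4.301) = -3.05 V.

-3.05 V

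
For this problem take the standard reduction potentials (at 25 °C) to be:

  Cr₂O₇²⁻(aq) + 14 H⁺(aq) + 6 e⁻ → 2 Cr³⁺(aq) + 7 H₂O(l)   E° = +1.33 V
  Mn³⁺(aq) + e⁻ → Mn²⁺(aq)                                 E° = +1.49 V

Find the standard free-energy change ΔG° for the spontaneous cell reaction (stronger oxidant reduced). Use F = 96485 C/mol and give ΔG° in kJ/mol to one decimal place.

-92.6 kJ/mol

Mn³⁺/Mn²⁺ (E° = +1.49 V) is the cathode; Cr₂O₇²⁻/Cr³⁺ (E° = +1.33 V) is the anode, so E°cell = +0.16 V.
Balancing electrons gives n = 6 (lcm of 1 and 6).
ΔG° = −nFE° = −(6)(96485)(+0.16) = -92,626 J = -92.6 kJ/mol.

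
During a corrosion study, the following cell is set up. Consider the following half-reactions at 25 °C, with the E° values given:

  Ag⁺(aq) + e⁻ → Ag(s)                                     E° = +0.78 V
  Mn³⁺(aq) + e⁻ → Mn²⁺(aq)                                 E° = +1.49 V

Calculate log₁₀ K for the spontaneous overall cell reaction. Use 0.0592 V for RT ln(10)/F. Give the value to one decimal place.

12.0

Cathode: Mn³⁺/Mn²⁺; anode: Ag⁺/Ag. E°cell = +0.71 V, n = 1.
log K = nE°cell / 0.0592 = (1)(+0.71) / 0.0592 = 12.0.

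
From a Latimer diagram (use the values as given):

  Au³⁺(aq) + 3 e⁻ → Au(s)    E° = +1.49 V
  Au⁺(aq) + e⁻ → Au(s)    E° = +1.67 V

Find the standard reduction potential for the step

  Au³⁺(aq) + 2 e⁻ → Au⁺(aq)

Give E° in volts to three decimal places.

Sequential free energies add, so n₃E°₃ = n₁E°₁ + n₂E°₂.
With n₃ = 3, and the known step contributing 1×(+1.67) V, the unknown satisfies 2·E° = 3×(+1.49) − 1×(+1.67) = +2.800.
E° = +2.800 / 2 = +1.400 V.

+1.400 V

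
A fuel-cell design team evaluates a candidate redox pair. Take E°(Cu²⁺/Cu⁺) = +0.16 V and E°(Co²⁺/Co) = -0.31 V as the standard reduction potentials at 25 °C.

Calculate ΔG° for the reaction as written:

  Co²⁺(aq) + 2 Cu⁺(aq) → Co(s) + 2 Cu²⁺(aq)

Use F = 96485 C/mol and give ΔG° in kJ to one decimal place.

+90.7 kJ

As written, Co²⁺/Co is reduced (cathode) and Cu²⁺/Cu⁺ is oxidised (anode), so E°cell = (-0.31) − (+0.16) = -0.47 V.
Balancing electrons gives n = 2.
ΔG° = −nFE° = −(2)(96485)(-0.47) = 90,696 J = +90.7 kJ.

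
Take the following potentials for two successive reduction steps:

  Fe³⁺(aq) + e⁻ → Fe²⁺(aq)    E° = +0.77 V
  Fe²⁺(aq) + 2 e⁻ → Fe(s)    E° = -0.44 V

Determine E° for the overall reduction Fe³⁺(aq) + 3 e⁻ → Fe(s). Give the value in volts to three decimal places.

-0.037 V

Standard free energies of sequential steps add: ΔG°₃ = ΔG°₁ + ΔG°₂, so n₃E°₃ = n₁E°₁ + n₂E°₂.
E°₃ = (1×+0.77 + 2×-0.44) / 3 = (-0.110) / 3 = -0.037 V.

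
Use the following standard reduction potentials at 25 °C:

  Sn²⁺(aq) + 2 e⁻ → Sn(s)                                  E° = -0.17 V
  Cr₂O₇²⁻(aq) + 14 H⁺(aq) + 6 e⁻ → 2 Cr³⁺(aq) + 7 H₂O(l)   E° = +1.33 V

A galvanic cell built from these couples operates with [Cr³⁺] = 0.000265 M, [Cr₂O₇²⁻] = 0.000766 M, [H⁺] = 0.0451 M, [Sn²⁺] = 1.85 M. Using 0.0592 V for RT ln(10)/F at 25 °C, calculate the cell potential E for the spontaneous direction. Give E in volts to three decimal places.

+1.346 V

Cr₂O₇²⁻/Cr³⁺ is the cathode (higher E°), Sn²⁺/Sn the anode: E°cell = +1.33 − (-0.17) = +1.50 V, n = 6.
Overall: Cr₂O₇²⁻(aq) + 14 H⁺(aq) + 3 Sn(s) → 2 Cr³⁺(aq) + 7 H₂O(l) + 3 Sn²⁺(aq)
Q = [Cr³⁺]^2·[Sn²⁺]^3 / ([Cr₂O₇²⁻]·[H⁺]^14); log Q = 15.605.
E = E° − (0.0592/n) log Q = +1.50 − (0.0592/6)(15.605) = +1.346 V.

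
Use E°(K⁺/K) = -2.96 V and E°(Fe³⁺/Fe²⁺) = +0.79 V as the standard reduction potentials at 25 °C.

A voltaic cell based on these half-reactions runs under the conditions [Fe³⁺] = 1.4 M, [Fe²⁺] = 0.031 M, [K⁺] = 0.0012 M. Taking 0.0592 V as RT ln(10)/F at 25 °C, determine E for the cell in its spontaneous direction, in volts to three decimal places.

Fe³⁺/Fe²⁺ is the cathode (higher E°), K⁺/K the anode: E°cell = +0.79 − (-2.96) = +3.75 V, n = 1.
Overall: Fe³⁺(aq) + K(s) → Fe²⁺(aq) + K⁺(aq)
Q = [Fe²⁺]·[K⁺] / ([Fe³⁺]); log Q = -4.576.
E = E° − (0.0592/n) log Q = +3.75 − (0.0592/1)(-4.576) = +4.021 V.

+4.021 V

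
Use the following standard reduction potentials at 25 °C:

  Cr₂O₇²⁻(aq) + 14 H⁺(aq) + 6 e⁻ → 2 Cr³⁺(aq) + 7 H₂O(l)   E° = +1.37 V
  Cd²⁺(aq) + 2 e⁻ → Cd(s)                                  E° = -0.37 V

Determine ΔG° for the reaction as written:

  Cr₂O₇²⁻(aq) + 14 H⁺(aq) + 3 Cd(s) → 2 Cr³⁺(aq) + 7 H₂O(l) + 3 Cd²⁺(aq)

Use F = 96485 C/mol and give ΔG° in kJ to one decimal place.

As written, Cr₂O₇²⁻/Cr³⁺ is reduced (cathode) and Cd²⁺/Cd is oxidised (anode), so E°cell = (+1.37) − (-0.37) = +1.74 V.
Balancing electrons gives n = 6.
ΔG° = −nFE° = −(6)(96485)(+1.74) = -1,007,303 J = -1007.3 kJ.

-1007.3 kJ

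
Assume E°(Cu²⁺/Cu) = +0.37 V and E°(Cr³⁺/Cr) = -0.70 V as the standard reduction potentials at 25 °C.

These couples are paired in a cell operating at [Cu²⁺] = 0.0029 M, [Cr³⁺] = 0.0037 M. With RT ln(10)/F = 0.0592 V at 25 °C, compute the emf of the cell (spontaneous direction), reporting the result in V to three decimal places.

+1.043 V

Cu²⁺/Cu is the cathode (higher E°), Cr³⁺/Cr the anode: E°cell = +0.37 − (-0.70) = +1.07 V, n = 6.
Overall: 3 Cu²⁺(aq) + 2 Cr(s) → 3 Cu(s) + 2 Cr³⁺(aq)
Q = [Cr³⁺]^2 / ([Cu²⁺]^3); log Q = 2.749.
E = E° − (0.0592/n) log Q = +1.07 − (0.0592/6)(2.749) = +1.043 V.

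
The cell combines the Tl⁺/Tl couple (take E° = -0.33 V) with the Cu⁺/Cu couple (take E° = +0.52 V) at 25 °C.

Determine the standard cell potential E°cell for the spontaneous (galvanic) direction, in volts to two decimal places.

The Cu⁺/Cu couple has the higher reduction potential, so it is the cathode; Tl⁺/Tl is oxidised at the anode.
E°cell = E°(cathode) − E°(anode) = (+0.52) − (-0.33) = +0.85 V.
Since E°cell > 0, the reaction is spontaneous under standard conditions.

+0.85 V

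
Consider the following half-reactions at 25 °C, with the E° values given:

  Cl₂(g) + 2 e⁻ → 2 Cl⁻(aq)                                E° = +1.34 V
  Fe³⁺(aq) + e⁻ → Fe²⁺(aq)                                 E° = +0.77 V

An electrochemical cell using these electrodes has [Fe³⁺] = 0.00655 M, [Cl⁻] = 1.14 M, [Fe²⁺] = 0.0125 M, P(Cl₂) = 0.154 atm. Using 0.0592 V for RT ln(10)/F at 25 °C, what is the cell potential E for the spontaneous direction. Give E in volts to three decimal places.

Cl₂/Cl⁻ is the cathode (higher E°), Fe³⁺/Fe²⁺ the anode: E°cell = +1.34 − (+0.77) = +0.57 V, n = 2.
Overall: Cl₂(g) + 2 Fe²⁺(aq) → 2 Cl⁻(aq) + 2 Fe³⁺(aq)
Q = [Cl⁻]^2·[Fe³⁺]^2 / (P(Cl₂)·[Fe²⁺]^2); log Q = 0.365.
E = E° − (0.0592/n) log Q = +0.57 − (0.0592/2)(0.365) = +0.559 V.

+0.559 V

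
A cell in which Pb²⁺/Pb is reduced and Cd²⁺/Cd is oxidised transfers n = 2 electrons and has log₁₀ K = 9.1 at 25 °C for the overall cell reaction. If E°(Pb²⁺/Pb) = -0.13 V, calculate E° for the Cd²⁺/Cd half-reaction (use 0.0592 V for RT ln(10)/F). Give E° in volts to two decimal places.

-0.40 V

E°cell = (0.0592/n)·log K = (0.0592/2)(9.1) = +0.269 V.
Since Pb²⁺/Pb is the cathode and Cd²⁺/Cd the anode, E°cell = E°(Pb²⁺/Pb) − E°(Cd²⁺/Cd).
So E°(Cd²⁺/Cd) = E°(Pb²⁺/Pb) − E°cell = (-0.13) − (+0.269) = -0.40 V.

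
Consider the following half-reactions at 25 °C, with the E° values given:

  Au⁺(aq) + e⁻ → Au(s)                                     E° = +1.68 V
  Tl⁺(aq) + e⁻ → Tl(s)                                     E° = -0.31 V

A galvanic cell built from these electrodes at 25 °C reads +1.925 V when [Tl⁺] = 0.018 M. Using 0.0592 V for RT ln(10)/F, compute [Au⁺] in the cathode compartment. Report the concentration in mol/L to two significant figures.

Au⁺/Au is the cathode, Tl⁺/Tl the anode: E°cell = +1.99 V, n = 1.
Overall reaction: Au⁺(aq) + Tl(s) → Au(s) + Tl⁺(aq); Q = [Tl⁺]^1/[Au⁺]^1.
From E = E° − (0.0592/n) log Q: log Q = (E° − E)·n/0.0592 = (+1.99 − (+1.925))·1/0.0592 = 1.0980.
So 1·log[Au⁺] = 1·log(0.018) − log Q = -1.7447 − (1.0980) = -2.8427; [Au⁺] = 10^(-2.8427) ≈ 0.0014 M.

0.0014 M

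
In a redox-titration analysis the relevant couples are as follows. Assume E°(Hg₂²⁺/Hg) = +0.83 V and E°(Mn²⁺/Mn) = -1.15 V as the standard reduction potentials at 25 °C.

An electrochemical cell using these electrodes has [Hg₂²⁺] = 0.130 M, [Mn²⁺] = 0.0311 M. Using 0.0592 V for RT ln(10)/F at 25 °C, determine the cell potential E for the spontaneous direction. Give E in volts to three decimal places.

+1.998 V

Hg₂²⁺/Hg is the cathode (higher E°), Mn²⁺/Mn the anode: E°cell = +0.83 − (-1.15) = +1.98 V, n = 2.
Overall: Hg₂²⁺(aq) + Mn(s) → 2 Hg(l) + Mn²⁺(aq)
Q = [Mn²⁺] / ([Hg₂²⁺]); log Q = -0.621.
E = E° − (0.0592/n) log Q = +1.98 − (0.0592/2)(-0.621) = +1.998 V.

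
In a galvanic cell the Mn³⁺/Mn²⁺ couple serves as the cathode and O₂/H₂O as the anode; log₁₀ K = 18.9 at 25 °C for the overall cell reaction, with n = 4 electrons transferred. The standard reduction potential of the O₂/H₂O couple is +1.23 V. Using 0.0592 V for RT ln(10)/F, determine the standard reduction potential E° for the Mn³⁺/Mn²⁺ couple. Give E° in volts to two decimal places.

+1.51 V

E°cell = (0.0592/n)·log K = (0.0592/4)(18.9) = +0.280 V.
Since Mn³⁺/Mn²⁺ is the cathode and O₂/H₂O the anode, E°cell = E°(Mn³⁺/Mn²⁺) − E°(O₂/H₂O).
So E°(Mn³⁺/Mn²⁺) = E°cell + E°(O₂/H₂O) = +0.280 + (+1.23) = +1.51 V.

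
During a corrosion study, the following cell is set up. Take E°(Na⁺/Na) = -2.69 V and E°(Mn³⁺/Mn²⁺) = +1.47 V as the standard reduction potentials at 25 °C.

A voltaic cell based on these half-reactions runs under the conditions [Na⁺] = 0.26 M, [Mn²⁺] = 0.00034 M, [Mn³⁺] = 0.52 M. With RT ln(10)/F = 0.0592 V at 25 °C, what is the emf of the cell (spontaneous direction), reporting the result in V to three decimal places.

+4.383 V

Mn³⁺/Mn²⁺ is the cathode (higher E°), Na⁺/Na the anode: E°cell = +1.47 − (-2.69) = +4.16 V, n = 1.
Overall: Mn³⁺(aq) + Na(s) → Mn²⁺(aq) + Na⁺(aq)
Q = [Mn²⁺]·[Na⁺] / ([Mn³⁺]); log Q = -3.770.
E = E° − (0.0592/n) log Q = +4.16 − (0.0592/1)(-3.770) = +4.383 V.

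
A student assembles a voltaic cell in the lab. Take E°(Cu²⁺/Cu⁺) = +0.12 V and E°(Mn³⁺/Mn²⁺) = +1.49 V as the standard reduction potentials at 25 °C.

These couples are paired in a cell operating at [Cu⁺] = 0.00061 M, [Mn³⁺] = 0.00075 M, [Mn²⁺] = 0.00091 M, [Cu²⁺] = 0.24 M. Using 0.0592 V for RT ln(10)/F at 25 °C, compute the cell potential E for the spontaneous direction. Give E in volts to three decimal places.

Mn³⁺/Mn²⁺ is the cathode (higher E°), Cu²⁺/Cu⁺ the anode: E°cell = +1.49 − (+0.12) = +1.37 V, n = 1.
Overall: Mn³⁺(aq) + Cu⁺(aq) → Mn²⁺(aq) + Cu²⁺(aq)
Q = [Mn²⁺]·[Cu²⁺] / ([Mn³⁺]·[Cu⁺]); log Q = 2.679.
E = E° − (0.0592/n) log Q = +1.37 − (0.0592/1)(2.679) = +1.211 V.

+1.211 V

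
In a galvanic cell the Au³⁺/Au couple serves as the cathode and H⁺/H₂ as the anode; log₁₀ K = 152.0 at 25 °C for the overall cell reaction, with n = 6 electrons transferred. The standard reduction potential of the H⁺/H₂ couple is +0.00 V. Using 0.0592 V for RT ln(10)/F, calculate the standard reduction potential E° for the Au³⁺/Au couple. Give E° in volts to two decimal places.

E°cell = (0.0592/n)·log K = (0.0592/6)(152.0) = +1.500 V.
Since Au³⁺/Au is the cathode and H⁺/H₂ the anode, E°cell = E°(Au³⁺/Au) − E°(H⁺/H₂).
So E°(Au³⁺/Au) = E°cell + E°(H⁺/H₂) = +1.500 + (+0.00) = +1.50 V.

+1.50 V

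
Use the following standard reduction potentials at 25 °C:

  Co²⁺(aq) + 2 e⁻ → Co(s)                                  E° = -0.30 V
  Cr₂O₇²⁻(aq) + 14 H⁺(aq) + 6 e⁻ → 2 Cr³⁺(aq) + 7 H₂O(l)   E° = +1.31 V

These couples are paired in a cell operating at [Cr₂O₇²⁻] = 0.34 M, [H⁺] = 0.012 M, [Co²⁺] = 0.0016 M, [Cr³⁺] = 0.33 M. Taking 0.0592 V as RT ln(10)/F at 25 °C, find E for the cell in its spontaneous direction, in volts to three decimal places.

+1.432 V

Cr₂O₇²⁻/Cr³⁺ is the cathode (higher E°), Co²⁺/Co the anode: E°cell = +1.31 − (-0.30) = +1.61 V, n = 6.
Overall: Cr₂O₇²⁻(aq) + 14 H⁺(aq) + 3 Co(s) → 2 Cr³⁺(aq) + 7 H₂O(l) + 3 Co²⁺(aq)
Q = [Cr³⁺]^2·[Co²⁺]^3 / ([Cr₂O₇²⁻]·[H⁺]^14); log Q = 18.009.
E = E° − (0.0592/n) log Q = +1.61 − (0.0592/6)(18.009) = +1.432 V.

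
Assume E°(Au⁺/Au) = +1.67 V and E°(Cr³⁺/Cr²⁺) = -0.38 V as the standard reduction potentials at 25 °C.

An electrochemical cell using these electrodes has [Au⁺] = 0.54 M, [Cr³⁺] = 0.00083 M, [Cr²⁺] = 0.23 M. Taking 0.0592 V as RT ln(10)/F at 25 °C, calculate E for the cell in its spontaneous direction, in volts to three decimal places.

Au⁺/Au is the cathode (higher E°), Cr³⁺/Cr²⁺ the anode: E°cell = +1.67 − (-0.38) = +2.05 V, n = 1.
Overall: Au⁺(aq) + Cr²⁺(aq) → Au(s) + Cr³⁺(aq)
Q = [Cr³⁺] / ([Au⁺]·[Cr²⁺]); log Q = -2.175.
E = E° − (0.0592/n) log Q = +2.05 − (0.0592/1)(-2.175) = +2.179 V.

+2.179 V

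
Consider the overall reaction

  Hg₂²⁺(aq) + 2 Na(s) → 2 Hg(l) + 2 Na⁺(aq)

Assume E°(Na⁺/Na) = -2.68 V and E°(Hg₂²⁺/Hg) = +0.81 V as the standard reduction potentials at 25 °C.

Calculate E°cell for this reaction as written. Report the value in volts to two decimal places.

The Hg₂²⁺/Hg couple has the higher reduction potential, so it is the cathode; Na⁺/Na is oxidised at the anode.
E°cell = E°(cathode) − E°(anode) = (+0.81) − (-2.68) = +3.49 V.

+3.49 V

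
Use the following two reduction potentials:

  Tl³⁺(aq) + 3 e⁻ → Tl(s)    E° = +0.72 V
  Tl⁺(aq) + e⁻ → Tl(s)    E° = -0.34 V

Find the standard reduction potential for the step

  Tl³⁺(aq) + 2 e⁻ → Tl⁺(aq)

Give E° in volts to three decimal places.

+1.250 V

Sequential free energies add, so n₃E°₃ = n₁E°₁ + n₂E°₂.
With n₃ = 3, and the known step contributing 1×(-0.34) V, the unknown satisfies 2·E° = 3×(+0.72) − 1×(-0.34) = +2.500.
E° = +2.500 / 2 = +1.250 V.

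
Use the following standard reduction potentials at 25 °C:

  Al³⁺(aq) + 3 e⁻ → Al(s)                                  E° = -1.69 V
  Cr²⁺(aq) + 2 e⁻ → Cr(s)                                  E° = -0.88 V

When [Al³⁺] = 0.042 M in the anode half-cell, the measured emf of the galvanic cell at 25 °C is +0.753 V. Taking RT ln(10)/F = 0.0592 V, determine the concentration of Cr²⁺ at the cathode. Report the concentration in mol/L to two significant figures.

Cr²⁺/Cr is the cathode, Al³⁺/Al the anode: E°cell = +0.81 V, n = 6.
Overall reaction: 3 Cr²⁺(aq) + 2 Al(s) → 3 Cr(s) + 2 Al³⁺(aq); Q = [Al³⁺]^2/[Cr²⁺]^3.
From E = E° − (0.0592/n) log Q: log Q = (E° − E)·n/0.0592 = (+0.81 − (+0.753))·6/0.0592 = 5.7770.
So 3·log[Cr²⁺] = 2·log(0.042) − log Q = -2.7535 − (5.7770) = -8.5305; log[Cr²⁺] = -8.5305 / 3 = -2.8435; [Cr²⁺] = 10^(-2.8435) ≈ 0.0014 M.

0.0014 M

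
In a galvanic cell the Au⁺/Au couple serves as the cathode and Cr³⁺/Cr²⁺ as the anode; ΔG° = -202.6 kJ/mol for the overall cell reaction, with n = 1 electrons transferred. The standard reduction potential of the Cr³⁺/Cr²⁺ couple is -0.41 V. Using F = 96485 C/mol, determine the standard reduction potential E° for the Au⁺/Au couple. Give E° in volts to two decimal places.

E°cell = −ΔG°/(nF) = −(-202.6×10³)/((1)(96485)) = +2.100 V.
Since Au⁺/Au is the cathode and Cr³⁺/Cr²⁺ the anode, E°cell = E°(Au⁺/Au) − E°(Cr³⁺/Cr²⁺).
So E°(Au⁺/Au) = E°cell + E°(Cr³⁺/Cr²⁺) = +2.100 + (-0.41) = +1.69 V.

+1.69 V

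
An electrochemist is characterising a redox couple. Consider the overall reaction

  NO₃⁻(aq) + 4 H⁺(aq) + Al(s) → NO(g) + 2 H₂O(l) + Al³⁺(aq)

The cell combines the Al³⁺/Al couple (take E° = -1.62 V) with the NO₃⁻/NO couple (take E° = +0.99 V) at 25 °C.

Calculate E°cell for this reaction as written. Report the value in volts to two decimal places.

The NO₃⁻/NO couple has the higher reduction potential, so it is the cathode; Al³⁺/Al is oxidised at the anode.
E°cell = E°(cathode) − E°(anode) = (+0.99) − (-1.62) = +2.61 V.

+2.61 V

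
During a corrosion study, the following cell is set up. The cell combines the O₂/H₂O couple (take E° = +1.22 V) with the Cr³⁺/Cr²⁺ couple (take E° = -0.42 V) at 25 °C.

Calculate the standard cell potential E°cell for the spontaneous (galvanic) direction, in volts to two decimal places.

+1.64 V

The O₂/H₂O couple has the higher reduction potential, so it is the cathode; Cr³⁺/Cr²⁺ is oxidised at the anode.
E°cell = E°(cathode) − E°(anode) = (+1.22) − (-0.42) = +1.64 V.
Since E°cell > 0, the reaction is spontaneous under standard conditions.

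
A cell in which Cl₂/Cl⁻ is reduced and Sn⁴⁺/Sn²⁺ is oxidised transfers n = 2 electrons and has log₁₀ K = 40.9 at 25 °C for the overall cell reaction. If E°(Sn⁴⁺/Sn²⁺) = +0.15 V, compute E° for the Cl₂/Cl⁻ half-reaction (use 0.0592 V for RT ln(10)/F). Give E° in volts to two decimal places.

E°cell = (0.0592/n)·log K = (0.0592/2)(40.9) = +1.211 V.
Since Cl₂/Cl⁻ is the cathode and Sn⁴⁺/Sn²⁺ the anode, E°cell = E°(Cl₂/Cl⁻) − E°(Sn⁴⁺/Sn²⁺).
So E°(Cl₂/Cl⁻) = E°cell + E°(Sn⁴⁺/Sn²⁺) = +1.211 + (+0.15) = +1.36 V.

+1.36 V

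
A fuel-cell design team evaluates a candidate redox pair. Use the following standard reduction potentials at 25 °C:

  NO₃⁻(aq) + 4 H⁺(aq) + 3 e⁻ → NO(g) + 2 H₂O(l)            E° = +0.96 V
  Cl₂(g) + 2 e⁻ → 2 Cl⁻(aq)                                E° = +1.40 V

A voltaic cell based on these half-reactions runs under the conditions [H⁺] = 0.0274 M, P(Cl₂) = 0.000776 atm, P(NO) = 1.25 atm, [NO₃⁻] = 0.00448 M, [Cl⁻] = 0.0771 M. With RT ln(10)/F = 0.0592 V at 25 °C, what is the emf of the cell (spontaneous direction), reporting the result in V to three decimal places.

Cl₂/Cl⁻ is the cathode (higher E°), NO₃⁻/NO the anode: E°cell = +1.40 − (+0.96) = +0.44 V, n = 6.
Overall: 3 Cl₂(g) + 2 NO(g) + 4 H₂O(l) → 6 Cl⁻(aq) + 2 NO₃⁻(aq) + 8 H⁺(aq)
Q = [Cl⁻]^6·[NO₃⁻]^2·[H⁺]^8 / (P(Cl₂)^3·P(NO)^2); log Q = -14.737.
E = E° − (0.0592/n) log Q = +0.44 − (0.0592/6)(-14.737) = +0.585 V.

+0.585 V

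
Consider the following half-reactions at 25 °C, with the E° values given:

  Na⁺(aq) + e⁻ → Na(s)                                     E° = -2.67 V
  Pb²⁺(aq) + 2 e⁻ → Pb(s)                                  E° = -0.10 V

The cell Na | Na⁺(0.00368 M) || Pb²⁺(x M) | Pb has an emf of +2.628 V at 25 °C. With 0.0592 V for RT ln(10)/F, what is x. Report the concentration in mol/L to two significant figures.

0.0012 M

Pb²⁺/Pb is the cathode, Na⁺/Na the anode: E°cell = +2.57 V, n = 2.
Overall reaction: Pb²⁺(aq) + 2 Na(s) → Pb(s) + 2 Na⁺(aq); Q = [Na⁺]^2/[Pb²⁺]^1.
From E = E° − (0.0592/n) log Q: log Q = (E° − E)·n/0.0592 = (+2.57 − (+2.628))·2/0.0592 = -1.9595.
So 1·log[Pb²⁺] = 2·log(0.00368) − log Q = -4.8683 − (-1.9595) = -2.9088; [Pb²⁺] = 10^(-2.9088) ≈ 0.0012 M.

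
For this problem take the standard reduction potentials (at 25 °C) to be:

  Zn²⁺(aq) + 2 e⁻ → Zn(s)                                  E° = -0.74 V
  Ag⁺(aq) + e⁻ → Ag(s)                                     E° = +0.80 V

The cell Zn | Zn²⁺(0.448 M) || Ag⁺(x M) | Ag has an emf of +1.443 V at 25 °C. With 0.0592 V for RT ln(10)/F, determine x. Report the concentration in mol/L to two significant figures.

Ag⁺/Ag is the cathode, Zn²⁺/Zn the anode: E°cell = +1.54 V, n = 2.
Overall reaction: 2 Ag⁺(aq) + Zn(s) → 2 Ag(s) + Zn²⁺(aq); Q = [Zn²⁺]^1/[Ag⁺]^2.
From E = E° − (0.0592/n) log Q: log Q = (E° − E)·n/0.0592 = (+1.54 − (+1.443))·2/0.0592 = 3.2770.
So 2·log[Ag⁺] = 1·log(0.448) − log Q = -0.3487 − (3.2770) = -3.6257; log[Ag⁺] = -3.6257 / 2 = -1.8129; [Ag⁺] = 10^(-1.8129) ≈ 0.015 M.

0.015 M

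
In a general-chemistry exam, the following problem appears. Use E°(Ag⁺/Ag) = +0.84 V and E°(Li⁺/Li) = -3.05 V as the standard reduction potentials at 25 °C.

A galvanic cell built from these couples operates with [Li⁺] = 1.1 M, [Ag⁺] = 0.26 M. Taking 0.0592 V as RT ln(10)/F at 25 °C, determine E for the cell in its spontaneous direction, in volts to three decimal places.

+3.853 V

Ag⁺/Ag is the cathode (higher E°), Li⁺/Li the anode: E°cell = +0.84 − (-3.05) = +3.89 V, n = 1.
Overall: Ag⁺(aq) + Li(s) → Ag(s) + Li⁺(aq)
Q = [Li⁺] / ([Ag⁺]); log Q = 0.626.
E = E° − (0.0592/n) log Q = +3.89 − (0.0592/1)(0.626) = +3.853 V.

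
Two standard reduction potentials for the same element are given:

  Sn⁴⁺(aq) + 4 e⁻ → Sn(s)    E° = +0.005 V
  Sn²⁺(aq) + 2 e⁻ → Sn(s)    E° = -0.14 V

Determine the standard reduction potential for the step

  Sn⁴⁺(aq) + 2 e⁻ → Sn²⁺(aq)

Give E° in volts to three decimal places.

Sequential free energies add, so n₃E°₃ = n₁E°₁ + n₂E°₂.
With n₃ = 4, and the known step contributing 2×(-0.14) V, the unknown satisfies 2·E° = 4×(+0.005) − 2×(-0.14) = +0.300.
E° = +0.300 / 2 = +0.150 V.

+0.150 V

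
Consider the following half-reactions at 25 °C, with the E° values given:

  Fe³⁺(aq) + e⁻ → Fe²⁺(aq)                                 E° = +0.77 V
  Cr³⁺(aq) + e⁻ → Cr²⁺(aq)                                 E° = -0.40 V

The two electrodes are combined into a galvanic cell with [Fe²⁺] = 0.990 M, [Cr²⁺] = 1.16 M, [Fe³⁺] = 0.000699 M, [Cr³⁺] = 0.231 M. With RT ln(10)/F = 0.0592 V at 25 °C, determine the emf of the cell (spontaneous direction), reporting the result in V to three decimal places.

+1.025 V

Fe³⁺/Fe²⁺ is the cathode (higher E°), Cr³⁺/Cr²⁺ the anode: E°cell = +0.77 − (-0.40) = +1.17 V, n = 1.
Overall: Fe³⁺(aq) + Cr²⁺(aq) → Fe²⁺(aq) + Cr³⁺(aq)
Q = [Fe²⁺]·[Cr³⁺] / ([Fe³⁺]·[Cr²⁺]); log Q = 2.450.
E = E° − (0.0592/n) log Q = +1.17 − (0.0592/1)(2.450) = +1.025 V.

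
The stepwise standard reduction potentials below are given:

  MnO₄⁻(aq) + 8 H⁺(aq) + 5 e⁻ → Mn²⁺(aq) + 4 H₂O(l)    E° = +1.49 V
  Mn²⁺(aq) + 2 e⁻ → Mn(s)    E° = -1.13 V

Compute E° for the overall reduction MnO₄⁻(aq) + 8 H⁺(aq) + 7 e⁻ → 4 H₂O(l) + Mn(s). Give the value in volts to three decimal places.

Standard free energies of sequential steps add: ΔG°₃ = ΔG°₁ + ΔG°₂, so n₃E°₃ = n₁E°₁ + n₂E°₂.
E°₃ = (5×+1.49 + 2×-1.13) / 7 = (+5.190) / 7 = +0.741 V.

+0.741 V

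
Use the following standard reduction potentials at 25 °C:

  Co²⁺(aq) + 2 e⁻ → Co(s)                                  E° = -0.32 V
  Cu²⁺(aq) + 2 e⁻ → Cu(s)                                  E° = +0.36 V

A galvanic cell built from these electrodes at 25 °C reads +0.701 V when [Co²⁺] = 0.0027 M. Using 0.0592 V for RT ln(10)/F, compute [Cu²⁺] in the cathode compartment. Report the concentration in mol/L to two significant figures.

Cu²⁺/Cu is the cathode, Co²⁺/Co the anode: E°cell = +0.68 V, n = 2.
Overall reaction: Cu²⁺(aq) + Co(s) → Cu(s) + Co²⁺(aq); Q = [Co²⁺]^1/[Cu²⁺]^1.
From E = E° − (0.0592/n) log Q: log Q = (E° − E)·n/0.0592 = (+0.68 − (+0.701))·2/0.0592 = -0.7095.
So 1·log[Cu²⁺] = 1·log(0.0027) − log Q = -2.5686 − (-0.7095) = -1.8591; [Cu²⁺] = 10^(-1.8591) ≈ 0.014 M.

0.014 M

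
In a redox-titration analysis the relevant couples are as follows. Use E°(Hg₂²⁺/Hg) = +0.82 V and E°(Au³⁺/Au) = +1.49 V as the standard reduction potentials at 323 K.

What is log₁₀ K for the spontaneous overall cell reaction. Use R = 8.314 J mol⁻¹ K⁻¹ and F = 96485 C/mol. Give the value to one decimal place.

62.7

Cathode: Au³⁺/Au; anode: Hg₂²⁺/Hg. E°cell = (+1.49) − (+0.82) = +0.67 V, with n = 6.
ΔG° = −nFE° = −RT ln K, so ln K = nFE°/(RT) = (6)(96485)(+0.67) / ((8.314)(323)) = 144.435.
log₁₀ K = 144.435 / ln 10 = 62.7.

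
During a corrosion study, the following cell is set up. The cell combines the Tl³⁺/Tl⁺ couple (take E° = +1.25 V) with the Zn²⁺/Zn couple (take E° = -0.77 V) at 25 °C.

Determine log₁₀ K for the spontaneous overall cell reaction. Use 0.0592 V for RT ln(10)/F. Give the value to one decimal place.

68.2

Cathode: Tl³⁺/Tl⁺; anode: Zn²⁺/Zn. E°cell = +2.02 V, n = 2.
log K = nE°cell / 0.0592 = (2)(+2.02) / 0.0592 = 68.2.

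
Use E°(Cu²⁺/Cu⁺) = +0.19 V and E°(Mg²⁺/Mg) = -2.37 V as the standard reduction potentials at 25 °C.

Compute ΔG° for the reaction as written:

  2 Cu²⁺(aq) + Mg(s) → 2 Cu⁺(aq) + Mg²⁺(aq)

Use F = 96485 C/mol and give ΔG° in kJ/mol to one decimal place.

As written, Cu²⁺/Cu⁺ is reduced (cathode) and Mg²⁺/Mg is oxidised (anode), so E°cell = (+0.19) − (-2.37) = +2.56 V.
Balancing electrons gives n = 2.
ΔG° = −nFE° = −(2)(96485)(+2.56) = -494,003 J = -494.0 kJ/mol.

-494.0 kJ/mol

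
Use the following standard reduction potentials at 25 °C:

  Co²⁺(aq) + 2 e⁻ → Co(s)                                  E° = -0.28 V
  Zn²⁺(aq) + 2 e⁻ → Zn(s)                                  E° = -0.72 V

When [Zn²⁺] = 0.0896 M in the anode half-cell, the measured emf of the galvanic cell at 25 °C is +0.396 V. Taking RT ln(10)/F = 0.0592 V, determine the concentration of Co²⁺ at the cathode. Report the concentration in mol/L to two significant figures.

Co²⁺/Co is the cathode, Zn²⁺/Zn the anode: E°cell = +0.44 V, n = 2.
Overall reaction: Co²⁺(aq) + Zn(s) → Co(s) + Zn²⁺(aq); Q = [Zn²⁺]^1/[Co²⁺]^1.
From E = E° − (0.0592/n) log Q: log Q = (E° − E)·n/0.0592 = (+0.44 − (+0.396))·2/0.0592 = 1.4865.
So 1·log[Co²⁺] = 1·log(0.0896) − log Q = -1.0477 − (1.4865) = -2.5342; [Co²⁺] = 10^(-2.5342) ≈ 0.0029 M.

0.0029 M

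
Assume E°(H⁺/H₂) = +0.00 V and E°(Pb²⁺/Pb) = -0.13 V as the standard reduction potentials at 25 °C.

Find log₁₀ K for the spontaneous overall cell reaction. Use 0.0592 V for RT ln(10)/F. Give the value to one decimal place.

4.4

Cathode: H⁺/H₂; anode: Pb²⁺/Pb. E°cell = +0.13 V, n = 2.
log K = nE°cell / 0.0592 = (2)(+0.13) / 0.0592 = 4.4.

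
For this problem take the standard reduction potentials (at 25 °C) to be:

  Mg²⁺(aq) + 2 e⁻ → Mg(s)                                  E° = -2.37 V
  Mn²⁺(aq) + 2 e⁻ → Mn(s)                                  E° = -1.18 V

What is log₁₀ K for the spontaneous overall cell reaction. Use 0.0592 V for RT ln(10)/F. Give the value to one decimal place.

40.2

Cathode: Mn²⁺/Mn; anode: Mg²⁺/Mg. E°cell = +1.19 V, n = 2.
log K = nE°cell / 0.0592 = (2)(+1.19) / 0.0592 = 40.2.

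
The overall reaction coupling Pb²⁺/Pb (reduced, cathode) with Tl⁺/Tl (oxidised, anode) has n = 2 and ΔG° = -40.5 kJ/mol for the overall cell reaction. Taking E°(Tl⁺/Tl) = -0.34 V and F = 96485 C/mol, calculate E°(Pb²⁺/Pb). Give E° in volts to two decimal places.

E°cell = −ΔG°/(nF) = −(-40.5×10³)/((2)(96485)) = +0.210 V.
Since Pb²⁺/Pb is the cathode and Tl⁺/Tl the anode, E°cell = E°(Pb²⁺/Pb) − E°(Tl⁺/Tl).
So E°(Pb²⁺/Pb) = E°cell + E°(Tl⁺/Tl) = +0.210 + (-0.34) = -0.13 V.

-0.13 V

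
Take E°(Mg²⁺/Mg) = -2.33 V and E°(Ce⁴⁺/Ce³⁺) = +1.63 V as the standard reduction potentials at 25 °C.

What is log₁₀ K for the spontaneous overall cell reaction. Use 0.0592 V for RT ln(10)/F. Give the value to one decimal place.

Cathode: Ce⁴⁺/Ce³⁺; anode: Mg²⁺/Mg. E°cell = +3.96 V, n = 2.
log K = nE°cell / 0.0592 = (2)(+3.96) / 0.0592 = 133.8.

133.8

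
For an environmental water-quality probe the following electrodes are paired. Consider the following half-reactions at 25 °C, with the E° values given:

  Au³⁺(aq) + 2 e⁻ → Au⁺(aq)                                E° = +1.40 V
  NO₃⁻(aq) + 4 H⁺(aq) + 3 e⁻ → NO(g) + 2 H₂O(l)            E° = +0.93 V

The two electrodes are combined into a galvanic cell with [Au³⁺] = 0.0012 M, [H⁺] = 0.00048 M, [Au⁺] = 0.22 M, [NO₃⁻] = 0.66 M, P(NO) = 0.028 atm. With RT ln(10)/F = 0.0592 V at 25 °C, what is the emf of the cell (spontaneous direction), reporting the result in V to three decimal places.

Au³⁺/Au⁺ is the cathode (higher E°), NO₃⁻/NO the anode: E°cell = +1.40 − (+0.93) = +0.47 V, n = 6.
Overall: 3 Au³⁺(aq) + 2 NO(g) + 4 H₂O(l) → 3 Au⁺(aq) + 2 NO₃⁻(aq) + 8 H⁺(aq)
Q = [Au⁺]^3·[NO₃⁻]^2·[H⁺]^8 / ([Au³⁺]^3·P(NO)^2); log Q = -17.016.
E = E° − (0.0592/n) log Q = +0.47 − (0.0592/6)(-17.016) = +0.638 V.

+0.638 V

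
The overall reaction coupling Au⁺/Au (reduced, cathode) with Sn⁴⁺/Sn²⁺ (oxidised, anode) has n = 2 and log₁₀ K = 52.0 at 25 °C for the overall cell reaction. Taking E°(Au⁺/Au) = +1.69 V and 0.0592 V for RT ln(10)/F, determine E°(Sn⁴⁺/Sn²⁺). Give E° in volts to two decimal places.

E°cell = (0.0592/n)·log K = (0.0592/2)(52.0) = +1.539 V.
Since Au⁺/Au is the cathode and Sn⁴⁺/Sn²⁺ the anode, E°cell = E°(Au⁺/Au) − E°(Sn⁴⁺/Sn²⁺).
So E°(Sn⁴⁺/Sn²⁺) = E°(Au⁺/Au) − E°cell = (+1.69) − (+1.539) = +0.15 V.

+0.15 V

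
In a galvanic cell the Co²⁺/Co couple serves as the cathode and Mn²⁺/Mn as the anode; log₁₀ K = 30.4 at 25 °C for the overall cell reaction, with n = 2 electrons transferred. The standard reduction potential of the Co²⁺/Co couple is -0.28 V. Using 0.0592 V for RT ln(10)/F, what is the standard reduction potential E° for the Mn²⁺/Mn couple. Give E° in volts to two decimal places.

-1.18 V

E°cell = (0.0592/n)·log K = (0.0592/2)(30.4) = +0.900 V.
Since Co²⁺/Co is the cathode and Mn²⁺/Mn the anode, E°cell = E°(Co²⁺/Co) − E°(Mn²⁺/Mn).
So E°(Mn²⁺/Mn) = E°(Co²⁺/Co) − E°cell = (-0.28) − (+0.900) = -1.18 V.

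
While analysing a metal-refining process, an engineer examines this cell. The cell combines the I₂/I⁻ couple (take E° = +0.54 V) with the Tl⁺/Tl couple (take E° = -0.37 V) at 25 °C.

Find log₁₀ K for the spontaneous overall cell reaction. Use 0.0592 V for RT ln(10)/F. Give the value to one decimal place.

30.7

Cathode: I₂/I⁻; anode: Tl⁺/Tl. E°cell = +0.91 V, n = 2.
log K = nE°cell / 0.0592 = (2)(+0.91) / 0.0592 = 30.7.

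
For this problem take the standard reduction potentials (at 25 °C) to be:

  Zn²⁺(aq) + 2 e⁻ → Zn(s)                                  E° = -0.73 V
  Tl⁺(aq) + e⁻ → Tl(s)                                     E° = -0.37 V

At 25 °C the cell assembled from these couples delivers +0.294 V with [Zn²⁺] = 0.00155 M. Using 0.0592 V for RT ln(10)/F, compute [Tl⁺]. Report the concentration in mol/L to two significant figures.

Tl⁺/Tl is the cathode, Zn²⁺/Zn the anode: E°cell = +0.36 V, n = 2.
Overall reaction: 2 Tl⁺(aq) + Zn(s) → 2 Tl(s) + Zn²⁺(aq); Q = [Zn²⁺]^1/[Tl⁺]^2.
From E = E° − (0.0592/n) log Q: log Q = (E° − E)·n/0.0592 = (+0.36 − (+0.294))·2/0.0592 = 2.2297.
So 2·log[Tl⁺] = 1·log(0.00155) − log Q = -2.8097 − (2.2297) = -5.0394; log[Tl⁺] = -5.0394 / 2 = -2.5197; [Tl⁺] = 10^(-2.5197) ≈ 0.0030 M.

0.0030 M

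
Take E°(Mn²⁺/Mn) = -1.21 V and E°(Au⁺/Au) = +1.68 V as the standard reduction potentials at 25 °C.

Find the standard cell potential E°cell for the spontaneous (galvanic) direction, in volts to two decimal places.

+2.89 V

The Au⁺/Au couple has the higher reduction potential, so it is the cathode; Mn²⁺/Mn is oxidised at the anode.
E°cell = E°(cathode) − E°(anode) = (+1.68) − (-1.21) = +2.89 V.
Since E°cell > 0, the reaction is spontaneous under standard conditions.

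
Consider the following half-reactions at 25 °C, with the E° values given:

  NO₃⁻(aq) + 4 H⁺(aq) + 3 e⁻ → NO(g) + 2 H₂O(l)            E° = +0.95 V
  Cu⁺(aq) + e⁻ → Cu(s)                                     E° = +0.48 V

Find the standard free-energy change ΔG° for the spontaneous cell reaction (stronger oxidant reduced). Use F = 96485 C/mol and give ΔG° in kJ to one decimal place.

-136.0 kJ

NO₃⁻/NO (E° = +0.95 V) is the cathode; Cu⁺/Cu (E° = +0.48 V) is the anode, so E°cell = +0.47 V.
Balancing electrons gives n = 3 (lcm of 3 and 1).
ΔG° = −nFE° = −(3)(96485)(+0.47) = -136,044 J = -136.0 kJ.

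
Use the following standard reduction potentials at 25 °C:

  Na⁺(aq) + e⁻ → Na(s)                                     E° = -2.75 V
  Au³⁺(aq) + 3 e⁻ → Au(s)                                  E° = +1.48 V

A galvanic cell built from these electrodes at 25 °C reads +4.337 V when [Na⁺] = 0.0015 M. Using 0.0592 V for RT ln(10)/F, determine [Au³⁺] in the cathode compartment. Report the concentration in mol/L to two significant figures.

Au³⁺/Au is the cathode, Na⁺/Na the anode: E°cell = +4.23 V, n = 3.
Overall reaction: Au³⁺(aq) + 3 Na(s) → Au(s) + 3 Na⁺(aq); Q = [Na⁺]^3/[Au³⁺]^1.
From E = E° − (0.0592/n) log Q: log Q = (E° − E)·n/0.0592 = (+4.23 − (+4.337))·3/0.0592 = -5.4223.
So 1·log[Au³⁺] = 3·log(0.0015) − log Q = -8.4717 − (-5.4223) = -3.0494; [Au³⁺] = 10^(-3.0494) ≈ 0.00089 M.

0.00089 M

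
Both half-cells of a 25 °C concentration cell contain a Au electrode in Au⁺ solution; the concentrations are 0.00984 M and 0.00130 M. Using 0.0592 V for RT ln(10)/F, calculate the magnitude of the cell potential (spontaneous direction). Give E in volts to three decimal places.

+0.052 V

For a concentration cell E°cell = 0. The 0.00984 M side is the cathode (reduction is favoured where [Au⁺] is higher).
With n = 1, E = −(0.0592/1) log([Au⁺]ₐₙ/[Au⁺]꜀ₐₜ) = −(0.0592/1) log(0.0013/0.00984) = −(0.0592/1)(-0.879) = +0.052 V.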